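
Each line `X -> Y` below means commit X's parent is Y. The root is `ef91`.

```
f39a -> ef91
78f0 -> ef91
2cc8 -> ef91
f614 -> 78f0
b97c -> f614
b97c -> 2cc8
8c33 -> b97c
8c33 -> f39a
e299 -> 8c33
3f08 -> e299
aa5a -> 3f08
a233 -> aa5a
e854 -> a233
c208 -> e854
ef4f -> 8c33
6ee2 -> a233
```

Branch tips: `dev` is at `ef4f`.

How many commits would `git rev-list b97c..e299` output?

3

Reachable from e299: {2cc8, 78f0, 8c33, b97c, e299, ef91, f39a, f614}.
Reachable from b97c: {2cc8, 78f0, b97c, ef91, f614}.
In e299's history but not b97c's: {8c33, e299, f39a} — 3 commits.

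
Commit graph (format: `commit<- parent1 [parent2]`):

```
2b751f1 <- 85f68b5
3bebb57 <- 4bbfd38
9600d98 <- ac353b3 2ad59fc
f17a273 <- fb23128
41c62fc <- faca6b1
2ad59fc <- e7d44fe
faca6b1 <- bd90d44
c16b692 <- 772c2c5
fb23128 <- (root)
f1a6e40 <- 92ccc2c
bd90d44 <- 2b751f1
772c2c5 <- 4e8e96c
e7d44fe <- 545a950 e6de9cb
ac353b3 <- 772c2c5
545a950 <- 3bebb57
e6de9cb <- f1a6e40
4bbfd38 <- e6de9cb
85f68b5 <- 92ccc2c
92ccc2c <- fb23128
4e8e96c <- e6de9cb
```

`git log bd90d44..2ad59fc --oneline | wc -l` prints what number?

7

Reachable from 2ad59fc: {2ad59fc, 3bebb57, 4bbfd38, 545a950, 92ccc2c, e6de9cb, e7d44fe, f1a6e40, fb23128}.
Reachable from bd90d44: {2b751f1, 85f68b5, 92ccc2c, bd90d44, fb23128}.
In 2ad59fc's history but not bd90d44's: {2ad59fc, 3bebb57, 4bbfd38, 545a950, e6de9cb, e7d44fe, f1a6e40} — 7 commits.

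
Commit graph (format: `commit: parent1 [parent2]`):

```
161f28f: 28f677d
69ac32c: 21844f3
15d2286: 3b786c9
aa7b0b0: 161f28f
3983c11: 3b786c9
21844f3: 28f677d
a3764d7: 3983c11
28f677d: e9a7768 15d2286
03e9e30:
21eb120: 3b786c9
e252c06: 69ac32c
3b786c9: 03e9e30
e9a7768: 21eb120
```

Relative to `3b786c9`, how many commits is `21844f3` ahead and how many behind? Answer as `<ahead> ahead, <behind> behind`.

5 ahead, 0 behind

Reachable from 21844f3: {03e9e30, 15d2286, 21844f3, 21eb120, 28f677d, 3b786c9, e9a7768}.
Reachable from 3b786c9: {03e9e30, 3b786c9}.
Only in 21844f3's history (ahead): {15d2286, 21844f3, 21eb120, 28f677d, e9a7768} — 5.
Only in 3b786c9's history (behind): {} — 0.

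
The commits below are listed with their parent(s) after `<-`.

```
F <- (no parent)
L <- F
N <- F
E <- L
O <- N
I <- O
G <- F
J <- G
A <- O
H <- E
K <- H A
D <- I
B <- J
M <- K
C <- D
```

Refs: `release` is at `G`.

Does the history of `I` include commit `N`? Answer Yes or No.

Ancestors of I (commits reachable by following parents): {F, I, N, O}.
N is in that set, so it is an ancestor of I.

Yes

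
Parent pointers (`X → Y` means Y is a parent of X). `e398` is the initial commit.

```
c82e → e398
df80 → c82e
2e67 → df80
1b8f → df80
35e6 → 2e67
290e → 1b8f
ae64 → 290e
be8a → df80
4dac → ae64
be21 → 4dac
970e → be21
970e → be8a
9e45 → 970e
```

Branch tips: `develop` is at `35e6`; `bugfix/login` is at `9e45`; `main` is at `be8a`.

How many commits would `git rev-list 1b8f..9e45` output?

7

Reachable from 9e45: {1b8f, 290e, 4dac, 970e, 9e45, ae64, be21, be8a, c82e, df80, e398}.
Reachable from 1b8f: {1b8f, c82e, df80, e398}.
In 9e45's history but not 1b8f's: {290e, 4dac, 970e, 9e45, ae64, be21, be8a} — 7 commits.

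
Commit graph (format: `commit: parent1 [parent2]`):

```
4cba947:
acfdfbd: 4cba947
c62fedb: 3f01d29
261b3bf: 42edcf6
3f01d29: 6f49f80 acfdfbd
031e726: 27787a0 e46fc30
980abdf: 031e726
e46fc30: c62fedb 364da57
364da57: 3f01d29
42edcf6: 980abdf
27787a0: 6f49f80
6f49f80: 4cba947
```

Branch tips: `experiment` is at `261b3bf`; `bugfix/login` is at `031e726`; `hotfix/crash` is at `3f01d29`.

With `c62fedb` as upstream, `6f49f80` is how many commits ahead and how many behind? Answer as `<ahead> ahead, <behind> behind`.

0 ahead, 3 behind

Reachable from 6f49f80: {4cba947, 6f49f80}.
Reachable from c62fedb: {3f01d29, 4cba947, 6f49f80, acfdfbd, c62fedb}.
Only in 6f49f80's history (ahead): {} — 0.
Only in c62fedb's history (behind): {3f01d29, acfdfbd, c62fedb} — 3.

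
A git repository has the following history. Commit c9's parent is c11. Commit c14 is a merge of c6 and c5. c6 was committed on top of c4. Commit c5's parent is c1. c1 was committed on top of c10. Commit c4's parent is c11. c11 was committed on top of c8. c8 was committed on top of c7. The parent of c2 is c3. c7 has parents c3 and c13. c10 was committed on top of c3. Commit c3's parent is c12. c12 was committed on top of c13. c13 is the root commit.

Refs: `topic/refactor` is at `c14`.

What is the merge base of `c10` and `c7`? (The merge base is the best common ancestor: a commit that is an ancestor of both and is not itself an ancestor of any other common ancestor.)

c3

Ancestors of c10: {c10, c12, c13, c3}.
Ancestors of c7: {c12, c13, c3, c7}.
Common ancestors: {c12, c13, c3}.
Among these, c3 is not an ancestor of any other common ancestor — it is the merge base.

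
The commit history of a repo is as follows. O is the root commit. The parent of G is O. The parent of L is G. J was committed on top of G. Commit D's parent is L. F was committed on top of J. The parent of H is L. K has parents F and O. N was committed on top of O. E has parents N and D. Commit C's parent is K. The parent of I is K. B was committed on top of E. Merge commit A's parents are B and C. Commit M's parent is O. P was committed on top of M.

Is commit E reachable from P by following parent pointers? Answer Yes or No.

No

Ancestors of P: {M, O, P}.
E is not in that set, so it is not an ancestor of P.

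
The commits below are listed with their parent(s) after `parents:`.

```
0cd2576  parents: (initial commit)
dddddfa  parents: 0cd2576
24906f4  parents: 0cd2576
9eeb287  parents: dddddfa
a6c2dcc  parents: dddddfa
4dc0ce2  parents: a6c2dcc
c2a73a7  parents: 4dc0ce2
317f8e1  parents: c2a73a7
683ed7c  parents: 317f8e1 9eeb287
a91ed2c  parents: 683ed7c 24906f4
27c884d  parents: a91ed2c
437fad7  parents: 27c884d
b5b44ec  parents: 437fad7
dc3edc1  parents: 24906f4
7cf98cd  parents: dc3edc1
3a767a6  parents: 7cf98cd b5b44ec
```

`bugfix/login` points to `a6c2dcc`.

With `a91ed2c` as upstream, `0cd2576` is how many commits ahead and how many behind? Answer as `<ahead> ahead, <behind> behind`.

0 ahead, 9 behind

Reachable from 0cd2576: {0cd2576}.
Reachable from a91ed2c: {0cd2576, 24906f4, 317f8e1, 4dc0ce2, 683ed7c, 9eeb287, a6c2dcc, a91ed2c, c2a73a7, dddddfa}.
Only in 0cd2576's history (ahead): {} — 0.
Only in a91ed2c's history (behind): {24906f4, 317f8e1, 4dc0ce2, 683ed7c, 9eeb287, a6c2dcc, a91ed2c, c2a73a7, dddddfa} — 9.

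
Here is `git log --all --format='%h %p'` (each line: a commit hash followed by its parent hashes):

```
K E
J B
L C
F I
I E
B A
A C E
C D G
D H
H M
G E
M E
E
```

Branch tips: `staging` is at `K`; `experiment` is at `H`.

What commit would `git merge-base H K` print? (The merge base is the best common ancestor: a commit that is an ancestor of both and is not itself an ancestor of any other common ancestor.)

E

Ancestors of H: {E, H, M}.
Ancestors of K: {E, K}.
Common ancestors: {E}.
The only common ancestor is E, so it is the merge base.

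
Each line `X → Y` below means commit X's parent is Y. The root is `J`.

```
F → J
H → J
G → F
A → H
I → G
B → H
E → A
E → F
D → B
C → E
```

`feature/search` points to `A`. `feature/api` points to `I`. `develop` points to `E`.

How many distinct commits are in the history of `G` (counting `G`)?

Walking parent pointers from G: reachable set = {F, G, J}.
That is 3 commits.

3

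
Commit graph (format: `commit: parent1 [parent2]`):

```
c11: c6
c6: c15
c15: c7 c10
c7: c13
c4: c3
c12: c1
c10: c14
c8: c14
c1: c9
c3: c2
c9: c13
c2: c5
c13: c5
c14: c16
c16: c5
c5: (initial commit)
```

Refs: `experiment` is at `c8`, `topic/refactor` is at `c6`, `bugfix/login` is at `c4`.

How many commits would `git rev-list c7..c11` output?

6

Reachable from c11: {c10, c11, c13, c14, c15, c16, c5, c6, c7}.
Reachable from c7: {c13, c5, c7}.
In c11's history but not c7's: {c10, c11, c14, c15, c16, c6} — 6 commits.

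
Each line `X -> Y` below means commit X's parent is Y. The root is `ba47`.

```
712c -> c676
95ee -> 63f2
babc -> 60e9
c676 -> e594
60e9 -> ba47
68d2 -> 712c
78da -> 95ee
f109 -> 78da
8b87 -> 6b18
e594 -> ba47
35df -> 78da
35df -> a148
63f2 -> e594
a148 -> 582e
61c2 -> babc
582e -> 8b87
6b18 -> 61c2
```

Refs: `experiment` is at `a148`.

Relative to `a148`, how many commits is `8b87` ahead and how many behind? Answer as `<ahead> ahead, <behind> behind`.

0 ahead, 2 behind

Reachable from 8b87: {60e9, 61c2, 6b18, 8b87, ba47, babc}.
Reachable from a148: {582e, 60e9, 61c2, 6b18, 8b87, a148, ba47, babc}.
Only in 8b87's history (ahead): {} — 0.
Only in a148's history (behind): {582e, a148} — 2.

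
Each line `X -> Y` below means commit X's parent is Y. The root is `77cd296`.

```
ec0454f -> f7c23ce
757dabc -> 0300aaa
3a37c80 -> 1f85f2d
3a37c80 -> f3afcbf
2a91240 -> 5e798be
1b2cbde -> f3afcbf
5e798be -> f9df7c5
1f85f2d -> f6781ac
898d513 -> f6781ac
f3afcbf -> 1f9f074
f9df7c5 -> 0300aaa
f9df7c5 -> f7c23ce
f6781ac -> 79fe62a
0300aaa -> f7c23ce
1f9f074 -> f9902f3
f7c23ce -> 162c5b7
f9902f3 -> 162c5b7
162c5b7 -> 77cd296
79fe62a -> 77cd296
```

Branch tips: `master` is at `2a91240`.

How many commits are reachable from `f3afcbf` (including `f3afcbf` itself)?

5

Walking parent pointers from f3afcbf: reachable set = {162c5b7, 1f9f074, 77cd296, f3afcbf, f9902f3}.
That is 5 commits.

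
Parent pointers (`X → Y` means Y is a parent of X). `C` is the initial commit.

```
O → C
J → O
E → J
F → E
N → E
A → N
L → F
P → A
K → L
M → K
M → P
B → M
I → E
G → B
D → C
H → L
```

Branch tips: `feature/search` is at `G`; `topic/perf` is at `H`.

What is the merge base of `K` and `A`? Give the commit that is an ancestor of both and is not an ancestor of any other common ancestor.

Ancestors of K: {C, E, F, J, K, L, O}.
Ancestors of A: {A, C, E, J, N, O}.
Common ancestors: {C, E, J, O}.
Among these, E is not an ancestor of any other common ancestor — it is the merge base.

E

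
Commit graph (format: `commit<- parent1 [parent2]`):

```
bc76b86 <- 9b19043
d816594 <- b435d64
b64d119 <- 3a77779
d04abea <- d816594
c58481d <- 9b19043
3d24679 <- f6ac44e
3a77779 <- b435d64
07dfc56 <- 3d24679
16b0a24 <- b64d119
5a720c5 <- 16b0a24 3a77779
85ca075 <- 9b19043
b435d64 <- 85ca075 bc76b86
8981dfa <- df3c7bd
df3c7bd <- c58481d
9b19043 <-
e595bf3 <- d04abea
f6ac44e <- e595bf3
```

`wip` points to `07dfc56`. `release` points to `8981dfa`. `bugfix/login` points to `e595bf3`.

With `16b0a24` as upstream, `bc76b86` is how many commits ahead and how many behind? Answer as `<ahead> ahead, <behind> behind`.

0 ahead, 5 behind

Reachable from bc76b86: {9b19043, bc76b86}.
Reachable from 16b0a24: {16b0a24, 3a77779, 85ca075, 9b19043, b435d64, b64d119, bc76b86}.
Only in bc76b86's history (ahead): {} — 0.
Only in 16b0a24's history (behind): {16b0a24, 3a77779, 85ca075, b435d64, b64d119} — 5.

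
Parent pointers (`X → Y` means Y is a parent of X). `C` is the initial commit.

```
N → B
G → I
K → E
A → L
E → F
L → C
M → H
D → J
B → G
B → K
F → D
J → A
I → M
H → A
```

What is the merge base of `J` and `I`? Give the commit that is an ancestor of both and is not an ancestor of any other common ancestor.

Ancestors of J: {A, C, J, L}.
Ancestors of I: {A, C, H, I, L, M}.
Common ancestors: {A, C, L}.
Among these, A is not an ancestor of any other common ancestor — it is the merge base.

A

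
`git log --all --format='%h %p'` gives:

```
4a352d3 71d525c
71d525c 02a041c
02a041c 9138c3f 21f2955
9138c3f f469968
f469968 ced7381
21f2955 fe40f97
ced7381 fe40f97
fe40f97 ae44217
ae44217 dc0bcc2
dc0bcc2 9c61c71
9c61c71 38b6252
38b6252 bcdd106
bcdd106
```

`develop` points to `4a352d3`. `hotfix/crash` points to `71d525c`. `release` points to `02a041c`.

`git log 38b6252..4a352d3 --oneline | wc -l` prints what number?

Reachable from 4a352d3: {02a041c, 21f2955, 38b6252, 4a352d3, 71d525c, 9138c3f, 9c61c71, ae44217, bcdd106, ced7381, dc0bcc2, f469968, fe40f97}.
Reachable from 38b6252: {38b6252, bcdd106}.
In 4a352d3's history but not 38b6252's: {02a041c, 21f2955, 4a352d3, 71d525c, 9138c3f, 9c61c71, ae44217, ced7381, dc0bcc2, f469968, fe40f97} — 11 commits.

11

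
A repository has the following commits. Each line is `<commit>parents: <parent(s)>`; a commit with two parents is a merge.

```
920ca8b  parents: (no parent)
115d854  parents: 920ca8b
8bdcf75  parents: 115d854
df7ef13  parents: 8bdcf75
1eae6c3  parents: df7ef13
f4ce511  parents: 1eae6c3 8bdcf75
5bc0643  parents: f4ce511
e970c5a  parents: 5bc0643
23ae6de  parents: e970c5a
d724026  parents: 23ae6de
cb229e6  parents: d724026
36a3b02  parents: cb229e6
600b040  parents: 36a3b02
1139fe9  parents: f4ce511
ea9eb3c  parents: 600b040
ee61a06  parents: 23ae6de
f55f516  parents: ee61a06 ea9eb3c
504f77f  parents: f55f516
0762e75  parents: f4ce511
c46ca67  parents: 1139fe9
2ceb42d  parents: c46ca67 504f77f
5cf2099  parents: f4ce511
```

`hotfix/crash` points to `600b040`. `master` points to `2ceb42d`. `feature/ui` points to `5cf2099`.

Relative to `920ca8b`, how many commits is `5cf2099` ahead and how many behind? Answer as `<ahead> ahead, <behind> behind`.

Reachable from 5cf2099: {115d854, 1eae6c3, 5cf2099, 8bdcf75, 920ca8b, df7ef13, f4ce511}.
Reachable from 920ca8b: {920ca8b}.
Only in 5cf2099's history (ahead): {115d854, 1eae6c3, 5cf2099, 8bdcf75, df7ef13, f4ce511} — 6.
Only in 920ca8b's history (behind): {} — 0.

6 ahead, 0 behind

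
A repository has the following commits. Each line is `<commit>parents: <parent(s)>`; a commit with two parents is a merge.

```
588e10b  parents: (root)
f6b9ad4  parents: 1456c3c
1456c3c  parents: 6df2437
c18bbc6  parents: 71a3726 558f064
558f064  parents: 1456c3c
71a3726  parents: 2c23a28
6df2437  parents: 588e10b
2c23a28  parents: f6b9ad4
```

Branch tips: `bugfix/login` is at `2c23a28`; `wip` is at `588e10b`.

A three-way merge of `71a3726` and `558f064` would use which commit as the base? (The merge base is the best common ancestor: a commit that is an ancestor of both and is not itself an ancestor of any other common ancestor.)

Ancestors of 71a3726: {1456c3c, 2c23a28, 588e10b, 6df2437, 71a3726, f6b9ad4}.
Ancestors of 558f064: {1456c3c, 558f064, 588e10b, 6df2437}.
Common ancestors: {1456c3c, 588e10b, 6df2437}.
Among these, 1456c3c is not an ancestor of any other common ancestor — it is the merge base.

1456c3c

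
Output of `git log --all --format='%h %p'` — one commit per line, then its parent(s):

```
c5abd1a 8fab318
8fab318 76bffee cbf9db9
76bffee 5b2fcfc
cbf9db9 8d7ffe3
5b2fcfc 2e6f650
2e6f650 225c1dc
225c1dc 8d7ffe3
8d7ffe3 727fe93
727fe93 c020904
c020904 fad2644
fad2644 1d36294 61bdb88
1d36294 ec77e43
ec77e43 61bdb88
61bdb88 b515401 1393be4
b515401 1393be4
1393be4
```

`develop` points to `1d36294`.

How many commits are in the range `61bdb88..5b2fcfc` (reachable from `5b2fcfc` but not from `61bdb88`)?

9

Reachable from 5b2fcfc: {1393be4, 1d36294, 225c1dc, 2e6f650, 5b2fcfc, 61bdb88, 727fe93, 8d7ffe3, b515401, c020904, ec77e43, fad2644}.
Reachable from 61bdb88: {1393be4, 61bdb88, b515401}.
In 5b2fcfc's history but not 61bdb88's: {1d36294, 225c1dc, 2e6f650, 5b2fcfc, 727fe93, 8d7ffe3, c020904, ec77e43, fad2644} — 9 commits.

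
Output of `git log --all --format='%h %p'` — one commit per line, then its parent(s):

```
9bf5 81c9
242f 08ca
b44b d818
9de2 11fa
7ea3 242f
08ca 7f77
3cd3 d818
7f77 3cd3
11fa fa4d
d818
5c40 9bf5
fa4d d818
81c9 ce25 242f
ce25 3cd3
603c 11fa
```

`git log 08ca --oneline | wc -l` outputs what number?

4

Walking parent pointers from 08ca: reachable set = {08ca, 3cd3, 7f77, d818}.
That is 4 commits.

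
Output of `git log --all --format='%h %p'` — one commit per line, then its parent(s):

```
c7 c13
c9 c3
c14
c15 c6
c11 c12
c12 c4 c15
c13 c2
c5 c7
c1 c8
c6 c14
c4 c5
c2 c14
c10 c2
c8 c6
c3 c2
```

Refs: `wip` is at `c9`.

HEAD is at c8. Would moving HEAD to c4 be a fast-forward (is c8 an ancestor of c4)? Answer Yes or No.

A fast-forward from c8 to c4 is possible iff c8 is an ancestor of c4.
Ancestors of c4: {c13, c14, c2, c4, c5, c7}.
c8 is not among them, so fast-forward is not possible.

No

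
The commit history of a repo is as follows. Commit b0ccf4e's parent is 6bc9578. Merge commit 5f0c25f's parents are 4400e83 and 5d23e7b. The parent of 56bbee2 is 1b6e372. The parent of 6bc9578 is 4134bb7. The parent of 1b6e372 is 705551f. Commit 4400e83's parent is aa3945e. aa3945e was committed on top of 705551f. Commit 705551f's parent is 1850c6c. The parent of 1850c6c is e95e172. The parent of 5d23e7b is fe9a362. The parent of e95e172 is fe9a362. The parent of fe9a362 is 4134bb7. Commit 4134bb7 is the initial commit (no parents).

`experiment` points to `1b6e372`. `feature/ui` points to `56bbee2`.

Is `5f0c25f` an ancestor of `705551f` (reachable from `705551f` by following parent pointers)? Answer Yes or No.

No

Ancestors of 705551f: {1850c6c, 4134bb7, 705551f, e95e172, fe9a362}.
5f0c25f is not in that set, so it is not an ancestor of 705551f.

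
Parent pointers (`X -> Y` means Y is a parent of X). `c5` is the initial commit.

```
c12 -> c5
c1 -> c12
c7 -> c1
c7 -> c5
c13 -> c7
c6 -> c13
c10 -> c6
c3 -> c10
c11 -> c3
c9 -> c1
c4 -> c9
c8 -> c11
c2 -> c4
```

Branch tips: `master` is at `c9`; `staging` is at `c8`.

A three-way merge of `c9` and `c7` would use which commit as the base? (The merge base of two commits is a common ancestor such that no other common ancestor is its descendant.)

c1

Ancestors of c9: {c1, c12, c5, c9}.
Ancestors of c7: {c1, c12, c5, c7}.
Common ancestors: {c1, c12, c5}.
Among these, c1 is not an ancestor of any other common ancestor — it is the merge base.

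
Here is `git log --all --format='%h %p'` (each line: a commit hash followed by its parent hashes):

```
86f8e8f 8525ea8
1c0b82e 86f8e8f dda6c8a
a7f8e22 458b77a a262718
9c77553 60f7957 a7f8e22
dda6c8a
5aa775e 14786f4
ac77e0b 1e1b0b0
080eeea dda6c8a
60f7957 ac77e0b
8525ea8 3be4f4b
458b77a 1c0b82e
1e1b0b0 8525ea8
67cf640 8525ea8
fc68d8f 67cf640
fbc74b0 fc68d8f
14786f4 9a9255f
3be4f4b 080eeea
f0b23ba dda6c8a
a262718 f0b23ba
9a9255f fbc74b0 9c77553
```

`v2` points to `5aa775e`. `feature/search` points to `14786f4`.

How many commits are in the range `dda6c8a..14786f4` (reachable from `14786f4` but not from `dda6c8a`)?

Reachable from 14786f4: {080eeea, 14786f4, 1c0b82e, 1e1b0b0, 3be4f4b, 458b77a, 60f7957, 67cf640, 8525ea8, 86f8e8f, 9a9255f, 9c77553, a262718, a7f8e22, ac77e0b, dda6c8a, f0b23ba, fbc74b0, fc68d8f}.
Reachable from dda6c8a: {dda6c8a}.
In 14786f4's history but not dda6c8a's: {080eeea, 14786f4, 1c0b82e, 1e1b0b0, 3be4f4b, 458b77a, 60f7957, 67cf640, 8525ea8, 86f8e8f, 9a9255f, 9c77553, a262718, a7f8e22, ac77e0b, f0b23ba, fbc74b0, fc68d8f} — 18 commits.

18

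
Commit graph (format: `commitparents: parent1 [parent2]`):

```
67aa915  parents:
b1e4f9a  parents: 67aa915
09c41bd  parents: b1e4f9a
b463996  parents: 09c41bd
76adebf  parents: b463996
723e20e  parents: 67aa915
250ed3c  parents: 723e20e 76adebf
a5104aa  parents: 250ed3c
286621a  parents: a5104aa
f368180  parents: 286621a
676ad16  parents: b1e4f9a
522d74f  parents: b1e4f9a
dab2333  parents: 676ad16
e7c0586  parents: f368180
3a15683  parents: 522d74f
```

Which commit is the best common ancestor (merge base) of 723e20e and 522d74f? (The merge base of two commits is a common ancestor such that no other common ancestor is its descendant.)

67aa915

Ancestors of 723e20e: {67aa915, 723e20e}.
Ancestors of 522d74f: {522d74f, 67aa915, b1e4f9a}.
Common ancestors: {67aa915}.
The only common ancestor is 67aa915, so it is the merge base.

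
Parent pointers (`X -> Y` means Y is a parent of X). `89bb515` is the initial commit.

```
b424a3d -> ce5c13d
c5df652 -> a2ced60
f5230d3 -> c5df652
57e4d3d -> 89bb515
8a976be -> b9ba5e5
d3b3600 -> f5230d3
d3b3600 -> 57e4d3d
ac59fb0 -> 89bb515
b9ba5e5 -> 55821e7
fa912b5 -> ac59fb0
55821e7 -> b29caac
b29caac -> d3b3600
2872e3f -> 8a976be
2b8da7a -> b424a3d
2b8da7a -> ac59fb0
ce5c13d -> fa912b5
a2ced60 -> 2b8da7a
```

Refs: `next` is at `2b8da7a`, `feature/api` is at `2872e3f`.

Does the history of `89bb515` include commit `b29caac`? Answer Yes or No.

Ancestors of 89bb515: {89bb515}.
b29caac is not in that set, so it is not an ancestor of 89bb515.

No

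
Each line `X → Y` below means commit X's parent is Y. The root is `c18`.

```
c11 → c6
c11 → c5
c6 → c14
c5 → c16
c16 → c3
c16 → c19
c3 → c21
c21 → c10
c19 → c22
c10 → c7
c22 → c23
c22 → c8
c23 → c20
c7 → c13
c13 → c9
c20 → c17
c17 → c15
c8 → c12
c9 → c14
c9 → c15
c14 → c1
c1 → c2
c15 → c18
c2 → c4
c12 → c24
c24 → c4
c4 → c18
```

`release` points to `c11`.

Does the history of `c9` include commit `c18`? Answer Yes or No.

Ancestors of c9 (commits reachable by following parents): {c1, c14, c15, c18, c2, c4, c9}.
c18 is in that set, so it is an ancestor of c9.

Yes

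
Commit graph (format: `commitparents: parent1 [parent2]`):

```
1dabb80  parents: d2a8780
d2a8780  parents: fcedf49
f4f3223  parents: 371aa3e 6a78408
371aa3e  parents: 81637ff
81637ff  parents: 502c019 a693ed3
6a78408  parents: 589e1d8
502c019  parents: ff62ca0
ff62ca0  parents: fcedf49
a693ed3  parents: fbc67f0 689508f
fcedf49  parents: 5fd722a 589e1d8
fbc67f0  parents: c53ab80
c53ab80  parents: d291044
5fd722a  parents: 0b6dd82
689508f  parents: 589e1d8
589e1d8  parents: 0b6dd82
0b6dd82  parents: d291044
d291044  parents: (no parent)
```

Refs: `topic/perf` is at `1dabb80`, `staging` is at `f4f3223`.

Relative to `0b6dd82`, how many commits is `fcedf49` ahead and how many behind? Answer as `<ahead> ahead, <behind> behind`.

3 ahead, 0 behind

Reachable from fcedf49: {0b6dd82, 589e1d8, 5fd722a, d291044, fcedf49}.
Reachable from 0b6dd82: {0b6dd82, d291044}.
Only in fcedf49's history (ahead): {589e1d8, 5fd722a, fcedf49} — 3.
Only in 0b6dd82's history (behind): {} — 0.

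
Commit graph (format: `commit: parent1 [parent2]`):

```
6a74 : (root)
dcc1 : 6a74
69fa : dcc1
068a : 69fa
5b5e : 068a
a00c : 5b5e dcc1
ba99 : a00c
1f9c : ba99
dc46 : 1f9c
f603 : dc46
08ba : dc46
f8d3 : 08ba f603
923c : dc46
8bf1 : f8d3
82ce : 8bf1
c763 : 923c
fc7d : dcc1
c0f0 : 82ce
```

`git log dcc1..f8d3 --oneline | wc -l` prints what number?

Reachable from f8d3: {068a, 08ba, 1f9c, 5b5e, 69fa, 6a74, a00c, ba99, dc46, dcc1, f603, f8d3}.
Reachable from dcc1: {6a74, dcc1}.
In f8d3's history but not dcc1's: {068a, 08ba, 1f9c, 5b5e, 69fa, a00c, ba99, dc46, f603, f8d3} — 10 commits.

10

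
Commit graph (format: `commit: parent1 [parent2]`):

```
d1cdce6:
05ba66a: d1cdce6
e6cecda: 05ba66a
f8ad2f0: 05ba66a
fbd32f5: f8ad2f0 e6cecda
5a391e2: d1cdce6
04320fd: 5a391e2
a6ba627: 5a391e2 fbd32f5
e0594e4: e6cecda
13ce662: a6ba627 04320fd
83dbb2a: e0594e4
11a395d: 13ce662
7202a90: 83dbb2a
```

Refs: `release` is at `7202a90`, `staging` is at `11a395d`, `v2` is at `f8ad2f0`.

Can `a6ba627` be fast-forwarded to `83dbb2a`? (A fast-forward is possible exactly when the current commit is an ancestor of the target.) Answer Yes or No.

No

A fast-forward from a6ba627 to 83dbb2a is possible iff a6ba627 is an ancestor of 83dbb2a.
Ancestors of 83dbb2a: {05ba66a, 83dbb2a, d1cdce6, e0594e4, e6cecda}.
a6ba627 is not among them, so fast-forward is not possible.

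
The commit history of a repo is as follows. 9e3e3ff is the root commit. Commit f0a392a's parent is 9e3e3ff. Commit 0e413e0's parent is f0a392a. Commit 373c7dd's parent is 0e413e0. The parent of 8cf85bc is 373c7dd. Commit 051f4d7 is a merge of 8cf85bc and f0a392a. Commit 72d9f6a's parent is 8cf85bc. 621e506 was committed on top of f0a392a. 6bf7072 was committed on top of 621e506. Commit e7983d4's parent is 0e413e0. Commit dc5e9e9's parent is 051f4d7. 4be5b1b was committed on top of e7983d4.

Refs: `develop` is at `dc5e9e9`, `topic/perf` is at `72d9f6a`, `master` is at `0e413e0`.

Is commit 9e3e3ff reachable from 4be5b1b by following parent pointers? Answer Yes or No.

Ancestors of 4be5b1b (commits reachable by following parents): {0e413e0, 4be5b1b, 9e3e3ff, e7983d4, f0a392a}.
9e3e3ff is in that set, so it is an ancestor of 4be5b1b.

Yes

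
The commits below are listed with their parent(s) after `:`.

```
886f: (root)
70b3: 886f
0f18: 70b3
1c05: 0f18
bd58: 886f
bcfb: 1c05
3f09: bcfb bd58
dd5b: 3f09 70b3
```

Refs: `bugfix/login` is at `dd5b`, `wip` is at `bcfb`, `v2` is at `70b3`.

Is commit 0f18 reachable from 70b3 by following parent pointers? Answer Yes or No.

No

Ancestors of 70b3: {70b3, 886f}.
0f18 is not in that set, so it is not an ancestor of 70b3.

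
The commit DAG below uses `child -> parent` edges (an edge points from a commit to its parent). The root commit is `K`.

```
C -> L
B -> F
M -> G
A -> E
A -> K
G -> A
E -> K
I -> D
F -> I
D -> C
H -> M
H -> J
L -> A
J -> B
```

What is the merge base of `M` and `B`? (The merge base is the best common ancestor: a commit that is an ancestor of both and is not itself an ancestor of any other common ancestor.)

A

Ancestors of M: {A, E, G, K, M}.
Ancestors of B: {A, B, C, D, E, F, I, K, L}.
Common ancestors: {A, E, K}.
Among these, A is not an ancestor of any other common ancestor — it is the merge base.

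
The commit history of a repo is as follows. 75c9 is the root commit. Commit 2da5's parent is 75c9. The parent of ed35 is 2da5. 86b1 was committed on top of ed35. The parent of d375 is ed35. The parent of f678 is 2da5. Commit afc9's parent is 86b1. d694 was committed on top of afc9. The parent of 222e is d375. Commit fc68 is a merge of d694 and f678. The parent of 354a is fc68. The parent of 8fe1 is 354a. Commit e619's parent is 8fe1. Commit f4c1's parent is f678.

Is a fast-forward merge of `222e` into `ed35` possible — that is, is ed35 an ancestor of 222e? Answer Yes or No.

Yes

A fast-forward from ed35 to 222e is possible iff ed35 is an ancestor of 222e.
Ancestors of 222e: {222e, 2da5, 75c9, d375, ed35}.
ed35 is among them, so fast-forward is possible.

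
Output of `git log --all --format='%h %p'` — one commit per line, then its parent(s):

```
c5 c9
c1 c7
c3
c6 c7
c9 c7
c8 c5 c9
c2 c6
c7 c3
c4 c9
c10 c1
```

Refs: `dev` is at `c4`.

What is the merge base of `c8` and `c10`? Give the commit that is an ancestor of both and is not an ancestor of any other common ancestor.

c7

Ancestors of c8: {c3, c5, c7, c8, c9}.
Ancestors of c10: {c1, c10, c3, c7}.
Common ancestors: {c3, c7}.
Among these, c7 is not an ancestor of any other common ancestor — it is the merge base.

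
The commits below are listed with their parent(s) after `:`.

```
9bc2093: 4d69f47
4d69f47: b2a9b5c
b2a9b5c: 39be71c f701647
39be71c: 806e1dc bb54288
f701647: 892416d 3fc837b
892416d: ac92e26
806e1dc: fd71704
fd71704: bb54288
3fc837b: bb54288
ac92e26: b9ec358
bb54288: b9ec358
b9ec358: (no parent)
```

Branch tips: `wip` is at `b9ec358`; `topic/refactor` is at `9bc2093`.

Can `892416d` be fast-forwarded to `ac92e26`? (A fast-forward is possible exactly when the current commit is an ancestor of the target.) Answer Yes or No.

A fast-forward from 892416d to ac92e26 is possible iff 892416d is an ancestor of ac92e26.
Ancestors of ac92e26: {ac92e26, b9ec358}.
892416d is not among them, so fast-forward is not possible.

No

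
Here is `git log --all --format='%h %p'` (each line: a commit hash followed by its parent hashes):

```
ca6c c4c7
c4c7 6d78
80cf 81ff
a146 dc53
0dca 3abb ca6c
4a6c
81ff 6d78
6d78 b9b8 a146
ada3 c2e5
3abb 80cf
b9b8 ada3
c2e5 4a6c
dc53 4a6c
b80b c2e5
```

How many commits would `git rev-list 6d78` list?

Walking parent pointers from 6d78: reachable set = {4a6c, 6d78, a146, ada3, b9b8, c2e5, dc53}.
That is 7 commits.

7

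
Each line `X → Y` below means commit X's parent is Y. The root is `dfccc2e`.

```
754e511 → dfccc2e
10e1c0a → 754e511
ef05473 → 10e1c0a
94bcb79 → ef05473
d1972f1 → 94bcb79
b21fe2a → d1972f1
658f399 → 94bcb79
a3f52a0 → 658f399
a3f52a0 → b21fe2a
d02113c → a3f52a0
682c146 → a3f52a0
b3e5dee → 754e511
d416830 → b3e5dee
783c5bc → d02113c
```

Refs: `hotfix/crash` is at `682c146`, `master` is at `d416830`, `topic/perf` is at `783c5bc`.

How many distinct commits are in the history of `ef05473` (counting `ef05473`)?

4

Walking parent pointers from ef05473: reachable set = {10e1c0a, 754e511, dfccc2e, ef05473}.
That is 4 commits.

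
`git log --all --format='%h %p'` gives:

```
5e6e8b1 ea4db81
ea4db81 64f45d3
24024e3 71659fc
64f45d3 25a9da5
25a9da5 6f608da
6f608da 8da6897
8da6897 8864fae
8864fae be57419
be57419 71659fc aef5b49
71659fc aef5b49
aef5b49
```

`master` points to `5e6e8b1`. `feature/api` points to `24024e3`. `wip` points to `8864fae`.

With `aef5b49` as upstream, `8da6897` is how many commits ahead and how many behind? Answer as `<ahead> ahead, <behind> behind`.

Reachable from 8da6897: {71659fc, 8864fae, 8da6897, aef5b49, be57419}.
Reachable from aef5b49: {aef5b49}.
Only in 8da6897's history (ahead): {71659fc, 8864fae, 8da6897, be57419} — 4.
Only in aef5b49's history (behind): {} — 0.

4 ahead, 0 behind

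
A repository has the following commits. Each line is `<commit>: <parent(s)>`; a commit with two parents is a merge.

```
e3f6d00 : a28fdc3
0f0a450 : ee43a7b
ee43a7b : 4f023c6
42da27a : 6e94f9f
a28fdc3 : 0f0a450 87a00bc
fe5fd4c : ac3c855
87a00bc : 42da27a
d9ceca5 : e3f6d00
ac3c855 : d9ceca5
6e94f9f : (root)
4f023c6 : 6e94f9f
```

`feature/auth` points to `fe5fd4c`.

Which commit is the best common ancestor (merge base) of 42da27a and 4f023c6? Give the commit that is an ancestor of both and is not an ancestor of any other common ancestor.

Ancestors of 42da27a: {42da27a, 6e94f9f}.
Ancestors of 4f023c6: {4f023c6, 6e94f9f}.
Common ancestors: {6e94f9f}.
The only common ancestor is 6e94f9f, so it is the merge base.

6e94f9f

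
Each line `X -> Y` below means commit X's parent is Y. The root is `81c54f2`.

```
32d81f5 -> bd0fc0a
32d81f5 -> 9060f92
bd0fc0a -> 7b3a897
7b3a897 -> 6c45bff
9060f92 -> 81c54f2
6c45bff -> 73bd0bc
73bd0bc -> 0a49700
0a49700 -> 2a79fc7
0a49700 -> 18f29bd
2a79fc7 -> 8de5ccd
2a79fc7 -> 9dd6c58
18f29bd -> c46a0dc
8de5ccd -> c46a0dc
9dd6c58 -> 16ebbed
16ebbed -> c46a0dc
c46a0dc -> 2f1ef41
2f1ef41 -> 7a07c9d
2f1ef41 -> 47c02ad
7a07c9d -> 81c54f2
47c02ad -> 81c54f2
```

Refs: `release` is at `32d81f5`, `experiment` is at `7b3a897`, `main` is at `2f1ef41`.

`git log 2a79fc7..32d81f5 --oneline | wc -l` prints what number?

8

Reachable from 32d81f5: {0a49700, 16ebbed, 18f29bd, 2a79fc7, 2f1ef41, 32d81f5, 47c02ad, 6c45bff, 73bd0bc, 7a07c9d, 7b3a897, 81c54f2, 8de5ccd, 9060f92, 9dd6c58, bd0fc0a, c46a0dc}.
Reachable from 2a79fc7: {16ebbed, 2a79fc7, 2f1ef41, 47c02ad, 7a07c9d, 81c54f2, 8de5ccd, 9dd6c58, c46a0dc}.
In 32d81f5's history but not 2a79fc7's: {0a49700, 18f29bd, 32d81f5, 6c45bff, 73bd0bc, 7b3a897, 9060f92, bd0fc0a} — 8 commits.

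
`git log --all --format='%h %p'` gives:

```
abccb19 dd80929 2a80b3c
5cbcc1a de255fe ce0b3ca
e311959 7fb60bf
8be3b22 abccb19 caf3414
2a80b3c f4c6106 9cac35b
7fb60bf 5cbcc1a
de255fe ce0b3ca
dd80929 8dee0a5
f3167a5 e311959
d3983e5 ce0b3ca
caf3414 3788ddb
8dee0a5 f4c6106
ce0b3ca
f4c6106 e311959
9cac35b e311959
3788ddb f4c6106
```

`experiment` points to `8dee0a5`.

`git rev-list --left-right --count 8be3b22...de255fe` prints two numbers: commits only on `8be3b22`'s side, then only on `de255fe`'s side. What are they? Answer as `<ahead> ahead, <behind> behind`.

Reachable from 8be3b22: {2a80b3c, 3788ddb, 5cbcc1a, 7fb60bf, 8be3b22, 8dee0a5, 9cac35b, abccb19, caf3414, ce0b3ca, dd80929, de255fe, e311959, f4c6106}.
Reachable from de255fe: {ce0b3ca, de255fe}.
Only in 8be3b22's history (ahead): {2a80b3c, 3788ddb, 5cbcc1a, 7fb60bf, 8be3b22, 8dee0a5, 9cac35b, abccb19, caf3414, dd80929, e311959, f4c6106} — 12.
Only in de255fe's history (behind): {} — 0.

12 ahead, 0 behind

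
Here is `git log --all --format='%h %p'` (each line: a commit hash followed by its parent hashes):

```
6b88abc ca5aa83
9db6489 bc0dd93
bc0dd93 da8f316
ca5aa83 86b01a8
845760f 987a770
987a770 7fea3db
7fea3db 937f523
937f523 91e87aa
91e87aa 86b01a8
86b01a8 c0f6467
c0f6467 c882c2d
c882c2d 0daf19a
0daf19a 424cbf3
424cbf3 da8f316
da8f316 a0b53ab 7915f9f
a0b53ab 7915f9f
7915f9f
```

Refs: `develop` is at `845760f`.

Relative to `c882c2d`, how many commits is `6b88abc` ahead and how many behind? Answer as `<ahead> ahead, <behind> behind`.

4 ahead, 0 behind

Reachable from 6b88abc: {0daf19a, 424cbf3, 6b88abc, 7915f9f, 86b01a8, a0b53ab, c0f6467, c882c2d, ca5aa83, da8f316}.
Reachable from c882c2d: {0daf19a, 424cbf3, 7915f9f, a0b53ab, c882c2d, da8f316}.
Only in 6b88abc's history (ahead): {6b88abc, 86b01a8, c0f6467, ca5aa83} — 4.
Only in c882c2d's history (behind): {} — 0.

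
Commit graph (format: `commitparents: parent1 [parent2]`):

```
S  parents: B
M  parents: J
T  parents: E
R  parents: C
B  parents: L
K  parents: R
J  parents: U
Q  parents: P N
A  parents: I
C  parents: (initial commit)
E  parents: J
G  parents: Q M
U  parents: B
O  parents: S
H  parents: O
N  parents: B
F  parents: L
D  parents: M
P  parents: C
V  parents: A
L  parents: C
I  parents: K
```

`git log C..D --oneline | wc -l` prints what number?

6

Reachable from D: {B, C, D, J, L, M, U}.
Reachable from C: {C}.
In D's history but not C's: {B, D, J, L, M, U} — 6 commits.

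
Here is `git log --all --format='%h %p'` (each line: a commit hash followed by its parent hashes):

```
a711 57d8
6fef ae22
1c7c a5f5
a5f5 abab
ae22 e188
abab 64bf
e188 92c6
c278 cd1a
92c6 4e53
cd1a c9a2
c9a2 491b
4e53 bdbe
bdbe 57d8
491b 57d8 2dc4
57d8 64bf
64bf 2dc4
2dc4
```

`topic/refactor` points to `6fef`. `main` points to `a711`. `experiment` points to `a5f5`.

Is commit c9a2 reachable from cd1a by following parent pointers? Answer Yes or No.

Yes

Ancestors of cd1a (commits reachable by following parents): {2dc4, 491b, 57d8, 64bf, c9a2, cd1a}.
c9a2 is in that set, so it is an ancestor of cd1a.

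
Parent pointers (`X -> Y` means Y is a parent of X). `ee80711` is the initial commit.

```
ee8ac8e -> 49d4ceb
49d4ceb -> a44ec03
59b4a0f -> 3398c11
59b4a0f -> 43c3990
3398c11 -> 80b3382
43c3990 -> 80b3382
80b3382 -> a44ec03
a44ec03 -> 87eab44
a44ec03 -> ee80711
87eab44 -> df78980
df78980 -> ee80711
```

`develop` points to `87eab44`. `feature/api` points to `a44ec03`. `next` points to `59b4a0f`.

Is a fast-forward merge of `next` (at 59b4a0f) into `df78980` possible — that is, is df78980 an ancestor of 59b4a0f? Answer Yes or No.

Yes

A fast-forward from df78980 to 59b4a0f is possible iff df78980 is an ancestor of 59b4a0f.
Ancestors of 59b4a0f: {3398c11, 43c3990, 59b4a0f, 80b3382, 87eab44, a44ec03, df78980, ee80711}.
df78980 is among them, so fast-forward is possible.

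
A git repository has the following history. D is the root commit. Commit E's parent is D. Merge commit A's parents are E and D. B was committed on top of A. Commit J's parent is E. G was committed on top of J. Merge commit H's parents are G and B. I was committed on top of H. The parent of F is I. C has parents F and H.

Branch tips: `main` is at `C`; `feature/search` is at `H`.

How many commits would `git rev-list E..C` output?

Reachable from C: {A, B, C, D, E, F, G, H, I, J}.
Reachable from E: {D, E}.
In C's history but not E's: {A, B, C, F, G, H, I, J} — 8 commits.

8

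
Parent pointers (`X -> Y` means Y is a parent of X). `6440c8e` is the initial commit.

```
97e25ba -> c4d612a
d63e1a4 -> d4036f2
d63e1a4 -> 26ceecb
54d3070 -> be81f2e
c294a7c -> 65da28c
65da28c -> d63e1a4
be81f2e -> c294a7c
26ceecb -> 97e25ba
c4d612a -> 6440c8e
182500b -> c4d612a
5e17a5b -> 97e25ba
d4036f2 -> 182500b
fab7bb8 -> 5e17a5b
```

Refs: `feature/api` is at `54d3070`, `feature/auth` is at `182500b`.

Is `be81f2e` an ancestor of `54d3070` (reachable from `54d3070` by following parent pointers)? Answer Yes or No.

Ancestors of 54d3070 (commits reachable by following parents): {182500b, 26ceecb, 54d3070, 6440c8e, 65da28c, 97e25ba, be81f2e, c294a7c, c4d612a, d4036f2, d63e1a4}.
be81f2e is in that set, so it is an ancestor of 54d3070.

Yes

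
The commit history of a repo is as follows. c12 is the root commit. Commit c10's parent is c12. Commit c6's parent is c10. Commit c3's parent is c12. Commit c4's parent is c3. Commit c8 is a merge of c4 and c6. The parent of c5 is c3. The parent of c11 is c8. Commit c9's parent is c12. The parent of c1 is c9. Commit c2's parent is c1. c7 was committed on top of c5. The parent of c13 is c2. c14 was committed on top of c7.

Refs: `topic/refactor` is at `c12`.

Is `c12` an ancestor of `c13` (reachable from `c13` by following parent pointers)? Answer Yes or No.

Yes

Ancestors of c13 (commits reachable by following parents): {c1, c12, c13, c2, c9}.
c12 is in that set, so it is an ancestor of c13.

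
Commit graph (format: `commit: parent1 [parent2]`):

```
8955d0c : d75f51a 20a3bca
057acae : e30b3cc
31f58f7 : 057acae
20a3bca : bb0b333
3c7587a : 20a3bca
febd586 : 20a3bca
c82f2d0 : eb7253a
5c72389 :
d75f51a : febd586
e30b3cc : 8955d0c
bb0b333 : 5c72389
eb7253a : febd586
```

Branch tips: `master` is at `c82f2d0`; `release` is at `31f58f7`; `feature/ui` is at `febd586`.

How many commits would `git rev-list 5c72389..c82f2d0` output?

5

Reachable from c82f2d0: {20a3bca, 5c72389, bb0b333, c82f2d0, eb7253a, febd586}.
Reachable from 5c72389: {5c72389}.
In c82f2d0's history but not 5c72389's: {20a3bca, bb0b333, c82f2d0, eb7253a, febd586} — 5 commits.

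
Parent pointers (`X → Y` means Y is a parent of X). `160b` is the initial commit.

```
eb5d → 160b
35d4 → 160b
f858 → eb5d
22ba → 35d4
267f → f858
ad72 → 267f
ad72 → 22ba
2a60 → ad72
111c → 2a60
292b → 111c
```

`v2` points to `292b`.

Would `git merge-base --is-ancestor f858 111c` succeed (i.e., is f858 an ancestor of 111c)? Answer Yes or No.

Yes

Ancestors of 111c (commits reachable by following parents): {111c, 160b, 22ba, 267f, 2a60, 35d4, ad72, eb5d, f858}.
f858 is in that set, so it is an ancestor of 111c.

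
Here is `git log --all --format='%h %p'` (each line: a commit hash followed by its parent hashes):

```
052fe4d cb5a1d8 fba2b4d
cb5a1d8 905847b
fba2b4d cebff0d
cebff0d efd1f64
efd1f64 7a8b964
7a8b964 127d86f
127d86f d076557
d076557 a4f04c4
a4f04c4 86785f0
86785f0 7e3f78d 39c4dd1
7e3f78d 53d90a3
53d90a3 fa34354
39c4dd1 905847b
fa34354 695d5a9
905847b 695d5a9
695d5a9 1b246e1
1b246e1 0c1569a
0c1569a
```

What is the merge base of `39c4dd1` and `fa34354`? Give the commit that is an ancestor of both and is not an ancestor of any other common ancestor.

Ancestors of 39c4dd1: {0c1569a, 1b246e1, 39c4dd1, 695d5a9, 905847b}.
Ancestors of fa34354: {0c1569a, 1b246e1, 695d5a9, fa34354}.
Common ancestors: {0c1569a, 1b246e1, 695d5a9}.
Among these, 695d5a9 is not an ancestor of any other common ancestor — it is the merge base.

695d5a9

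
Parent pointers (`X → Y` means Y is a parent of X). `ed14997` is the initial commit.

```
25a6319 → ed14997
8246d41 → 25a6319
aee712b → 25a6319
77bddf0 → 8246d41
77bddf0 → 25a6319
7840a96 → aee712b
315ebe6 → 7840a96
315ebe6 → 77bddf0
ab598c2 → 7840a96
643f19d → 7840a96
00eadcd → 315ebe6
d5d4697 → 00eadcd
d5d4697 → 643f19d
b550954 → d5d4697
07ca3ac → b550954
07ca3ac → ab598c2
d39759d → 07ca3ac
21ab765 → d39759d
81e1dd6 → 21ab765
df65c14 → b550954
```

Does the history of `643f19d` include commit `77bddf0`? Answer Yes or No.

Ancestors of 643f19d: {25a6319, 643f19d, 7840a96, aee712b, ed14997}.
77bddf0 is not in that set, so it is not an ancestor of 643f19d.

No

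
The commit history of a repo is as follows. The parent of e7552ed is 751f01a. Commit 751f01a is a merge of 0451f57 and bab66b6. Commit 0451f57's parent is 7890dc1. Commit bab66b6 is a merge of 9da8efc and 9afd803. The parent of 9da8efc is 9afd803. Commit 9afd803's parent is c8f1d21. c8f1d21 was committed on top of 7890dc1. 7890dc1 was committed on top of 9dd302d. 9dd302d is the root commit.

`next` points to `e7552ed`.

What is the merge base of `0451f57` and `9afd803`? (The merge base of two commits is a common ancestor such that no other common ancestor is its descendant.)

Ancestors of 0451f57: {0451f57, 7890dc1, 9dd302d}.
Ancestors of 9afd803: {7890dc1, 9afd803, 9dd302d, c8f1d21}.
Common ancestors: {7890dc1, 9dd302d}.
Among these, 7890dc1 is not an ancestor of any other common ancestor — it is the merge base.

7890dc1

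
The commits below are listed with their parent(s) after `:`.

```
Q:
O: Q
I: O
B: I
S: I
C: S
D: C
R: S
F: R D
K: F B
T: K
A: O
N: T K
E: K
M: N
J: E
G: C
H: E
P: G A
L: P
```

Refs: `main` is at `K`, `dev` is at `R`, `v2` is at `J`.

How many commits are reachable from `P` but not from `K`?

3

Reachable from P: {A, C, G, I, O, P, Q, S}.
Reachable from K: {B, C, D, F, I, K, O, Q, R, S}.
In P's history but not K's: {A, G, P} — 3 commits.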